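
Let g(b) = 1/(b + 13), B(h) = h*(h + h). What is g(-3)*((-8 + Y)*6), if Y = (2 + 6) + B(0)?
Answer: 0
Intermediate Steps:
B(h) = 2*h² (B(h) = h*(2*h) = 2*h²)
g(b) = 1/(13 + b)
Y = 8 (Y = (2 + 6) + 2*0² = 8 + 2*0 = 8 + 0 = 8)
g(-3)*((-8 + Y)*6) = ((-8 + 8)*6)/(13 - 3) = (0*6)/10 = (⅒)*0 = 0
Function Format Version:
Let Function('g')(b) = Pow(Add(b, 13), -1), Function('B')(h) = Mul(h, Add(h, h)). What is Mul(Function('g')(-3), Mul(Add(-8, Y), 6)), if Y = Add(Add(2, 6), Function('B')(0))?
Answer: 0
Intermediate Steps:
Function('B')(h) = Mul(2, Pow(h, 2)) (Function('B')(h) = Mul(h, Mul(2, h)) = Mul(2, Pow(h, 2)))
Function('g')(b) = Pow(Add(13, b), -1)
Y = 8 (Y = Add(Add(2, 6), Mul(2, Pow(0, 2))) = Add(8, Mul(2, 0)) = Add(8, 0) = 8)
Mul(Function('g')(-3), Mul(Add(-8, Y), 6)) = Mul(Pow(Add(13, -3), -1), Mul(Add(-8, 8), 6)) = Mul(Pow(10, -1), Mul(0, 6)) = Mul(Rational(1, 10), 0) = 0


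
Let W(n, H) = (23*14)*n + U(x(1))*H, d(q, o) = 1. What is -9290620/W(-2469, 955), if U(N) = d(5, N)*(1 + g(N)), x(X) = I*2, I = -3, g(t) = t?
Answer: 9290620/799793 ≈ 11.616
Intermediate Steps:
x(X) = -6 (x(X) = -3*2 = -6)
U(N) = 1 + N (U(N) = 1*(1 + N) = 1 + N)
W(n, H) = -5*H + 322*n (W(n, H) = (23*14)*n + (1 - 6)*H = 322*n - 5*H = -5*H + 322*n)
-9290620/W(-2469, 955) = -9290620/(-5*955 + 322*(-2469)) = -9290620/(-4775 - 795018) = -9290620/(-799793) = -9290620*(-1/799793) = 9290620/799793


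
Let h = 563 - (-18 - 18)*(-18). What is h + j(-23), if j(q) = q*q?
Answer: 444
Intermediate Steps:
h = -85 (h = 563 - (-36)*(-18) = 563 - 1*648 = 563 - 648 = -85)
j(q) = q**2
h + j(-23) = -85 + (-23)**2 = -85 + 529 = 444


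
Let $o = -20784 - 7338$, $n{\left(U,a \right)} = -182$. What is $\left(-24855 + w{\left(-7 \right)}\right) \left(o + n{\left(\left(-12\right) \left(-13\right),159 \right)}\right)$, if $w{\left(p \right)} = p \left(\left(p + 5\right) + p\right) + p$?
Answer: $701910896$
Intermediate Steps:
$w{\left(p \right)} = p + p \left(5 + 2 p\right)$ ($w{\left(p \right)} = p \left(\left(5 + p\right) + p\right) + p = p \left(5 + 2 p\right) + p = p + p \left(5 + 2 p\right)$)
$o = -28122$
$\left(-24855 + w{\left(-7 \right)}\right) \left(o + n{\left(\left(-12\right) \left(-13\right),159 \right)}\right) = \left(-24855 + 2 \left(-7\right) \left(3 - 7\right)\right) \left(-28122 - 182\right) = \left(-24855 + 2 \left(-7\right) \left(-4\right)\right) \left(-28304\right) = \left(-24855 + 56\right) \left(-28304\right) = \left(-24799\right) \left(-28304\right) = 701910896$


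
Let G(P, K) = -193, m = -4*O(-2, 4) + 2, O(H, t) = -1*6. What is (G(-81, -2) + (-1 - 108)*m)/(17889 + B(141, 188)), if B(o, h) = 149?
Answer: -3027/18038 ≈ -0.16781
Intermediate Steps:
O(H, t) = -6
m = 26 (m = -4*(-6) + 2 = 24 + 2 = 26)
(G(-81, -2) + (-1 - 108)*m)/(17889 + B(141, 188)) = (-193 + (-1 - 108)*26)/(17889 + 149) = (-193 - 109*26)/18038 = (-193 - 2834)*(1/18038) = -3027*1/18038 = -3027/18038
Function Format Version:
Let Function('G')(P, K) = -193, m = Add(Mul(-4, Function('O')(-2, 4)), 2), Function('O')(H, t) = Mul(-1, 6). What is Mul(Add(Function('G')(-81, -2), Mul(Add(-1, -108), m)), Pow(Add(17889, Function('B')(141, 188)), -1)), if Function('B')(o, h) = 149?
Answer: Rational(-3027, 18038) ≈ -0.16781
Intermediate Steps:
Function('O')(H, t) = -6
m = 26 (m = Add(Mul(-4, -6), 2) = Add(24, 2) = 26)
Mul(Add(Function('G')(-81, -2), Mul(Add(-1, -108), m)), Pow(Add(17889, Function('B')(141, 188)), -1)) = Mul(Add(-193, Mul(Add(-1, -108), 26)), Pow(Add(17889, 149), -1)) = Mul(Add(-193, Mul(-109, 26)), Pow(18038, -1)) = Mul(Add(-193, -2834), Rational(1, 18038)) = Mul(-3027, Rational(1, 18038)) = Rational(-3027, 18038)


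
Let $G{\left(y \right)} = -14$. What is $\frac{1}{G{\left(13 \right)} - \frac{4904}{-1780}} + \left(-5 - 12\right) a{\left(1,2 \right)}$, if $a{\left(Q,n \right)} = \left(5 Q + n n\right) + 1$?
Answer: $- \frac{851125}{5004} \approx -170.09$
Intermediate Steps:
$a{\left(Q,n \right)} = 1 + n^{2} + 5 Q$ ($a{\left(Q,n \right)} = \left(5 Q + n^{2}\right) + 1 = \left(n^{2} + 5 Q\right) + 1 = 1 + n^{2} + 5 Q$)
$\frac{1}{G{\left(13 \right)} - \frac{4904}{-1780}} + \left(-5 - 12\right) a{\left(1,2 \right)} = \frac{1}{-14 - \frac{4904}{-1780}} + \left(-5 - 12\right) \left(1 + 2^{2} + 5 \cdot 1\right) = \frac{1}{-14 - - \frac{1226}{445}} - 17 \left(1 + 4 + 5\right) = \frac{1}{-14 + \frac{1226}{445}} - 170 = \frac{1}{- \frac{5004}{445}} - 170 = - \frac{445}{5004} - 170 = - \frac{851125}{5004}$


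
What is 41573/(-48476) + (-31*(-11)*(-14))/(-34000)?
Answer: -147757197/206023000 ≈ -0.71719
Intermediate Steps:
41573/(-48476) + (-31*(-11)*(-14))/(-34000) = 41573*(-1/48476) + (341*(-14))*(-1/34000) = -41573/48476 - 4774*(-1/34000) = -41573/48476 + 2387/17000 = -147757197/206023000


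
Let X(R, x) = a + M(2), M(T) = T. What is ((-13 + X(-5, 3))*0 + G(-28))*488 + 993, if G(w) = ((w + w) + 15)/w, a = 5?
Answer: 11953/7 ≈ 1707.6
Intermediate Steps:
G(w) = (15 + 2*w)/w (G(w) = (2*w + 15)/w = (15 + 2*w)/w)
X(R, x) = 7 (X(R, x) = 5 + 2 = 7)
((-13 + X(-5, 3))*0 + G(-28))*488 + 993 = ((-13 + 7)*0 + (2 + 15/(-28)))*488 + 993 = (-6*0 + (2 + 15*(-1/28)))*488 + 993 = (0 + (2 - 15/28))*488 + 993 = (0 + 41/28)*488 + 993 = (41/28)*488 + 993 = 5002/7 + 993 = 11953/7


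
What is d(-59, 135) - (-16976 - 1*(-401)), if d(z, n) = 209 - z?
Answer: 16843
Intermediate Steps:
d(-59, 135) - (-16976 - 1*(-401)) = (209 - 1*(-59)) - (-16976 - 1*(-401)) = (209 + 59) - (-16976 + 401) = 268 - 1*(-16575) = 268 + 16575 = 16843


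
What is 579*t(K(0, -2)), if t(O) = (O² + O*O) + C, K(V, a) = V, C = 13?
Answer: 7527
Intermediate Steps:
t(O) = 13 + 2*O² (t(O) = (O² + O*O) + 13 = (O² + O²) + 13 = 2*O² + 13 = 13 + 2*O²)
579*t(K(0, -2)) = 579*(13 + 2*0²) = 579*(13 + 2*0) = 579*(13 + 0) = 579*13 = 7527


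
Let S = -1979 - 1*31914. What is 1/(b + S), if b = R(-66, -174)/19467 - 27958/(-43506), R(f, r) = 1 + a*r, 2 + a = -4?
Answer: -47051739/1594691827585 ≈ -2.9505e-5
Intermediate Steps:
a = -6 (a = -2 - 4 = -6)
R(f, r) = 1 - 6*r
S = -33893 (S = -1979 - 31914 = -33893)
b = 32762342/47051739 (b = (1 - 6*(-174))/19467 - 27958/(-43506) = (1 + 1044)*(1/19467) - 27958*(-1/43506) = 1045*(1/19467) + 13979/21753 = 1045/19467 + 13979/21753 = 32762342/47051739 ≈ 0.69630)
1/(b + S) = 1/(32762342/47051739 - 33893) = 1/(-1594691827585/47051739) = -47051739/1594691827585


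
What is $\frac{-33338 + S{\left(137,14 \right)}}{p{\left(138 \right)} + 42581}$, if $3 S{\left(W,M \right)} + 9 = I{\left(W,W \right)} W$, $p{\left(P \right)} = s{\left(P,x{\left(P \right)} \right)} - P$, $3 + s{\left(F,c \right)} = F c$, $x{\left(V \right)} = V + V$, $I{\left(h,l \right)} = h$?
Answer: $- \frac{40627}{120792} \approx -0.33634$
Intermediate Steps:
$x{\left(V \right)} = 2 V$
$s{\left(F,c \right)} = -3 + F c$
$p{\left(P \right)} = -3 - P + 2 P^{2}$ ($p{\left(P \right)} = \left(-3 + P 2 P\right) - P = \left(-3 + 2 P^{2}\right) - P = -3 - P + 2 P^{2}$)
$S{\left(W,M \right)} = -3 + \frac{W^{2}}{3}$ ($S{\left(W,M \right)} = -3 + \frac{W W}{3} = -3 + \frac{W^{2}}{3}$)
$\frac{-33338 + S{\left(137,14 \right)}}{p{\left(138 \right)} + 42581} = \frac{-33338 - \left(3 - \frac{137^{2}}{3}\right)}{\left(-3 - 138 + 2 \cdot 138^{2}\right) + 42581} = \frac{-33338 + \left(-3 + \frac{1}{3} \cdot 18769\right)}{\left(-3 - 138 + 2 \cdot 19044\right) + 42581} = \frac{-33338 + \left(-3 + \frac{18769}{3}\right)}{\left(-3 - 138 + 38088\right) + 42581} = \frac{-33338 + \frac{18760}{3}}{37947 + 42581} = - \frac{81254}{3 \cdot 80528} = \left(- \frac{81254}{3}\right) \frac{1}{80528} = - \frac{40627}{120792}$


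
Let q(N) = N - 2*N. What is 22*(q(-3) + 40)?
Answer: 946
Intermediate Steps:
q(N) = -N
22*(q(-3) + 40) = 22*(-1*(-3) + 40) = 22*(3 + 40) = 22*43 = 946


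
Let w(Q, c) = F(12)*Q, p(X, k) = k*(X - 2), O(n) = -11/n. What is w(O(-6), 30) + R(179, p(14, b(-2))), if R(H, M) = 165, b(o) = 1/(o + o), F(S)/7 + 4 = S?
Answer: 803/3 ≈ 267.67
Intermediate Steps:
F(S) = -28 + 7*S
b(o) = 1/(2*o)
p(X, k) = k*(-2 + X)
w(Q, c) = 56*Q (w(Q, c) = (-28 + 7*12)*Q = (-28 + 84)*Q = 56*Q)
w(O(-6), 30) + R(179, p(14, b(-2))) = 56*(-11/(-6)) + 165 = 56*(-11*(-⅙)) + 165 = 56*(11/6) + 165 = 308/3 + 165 = 803/3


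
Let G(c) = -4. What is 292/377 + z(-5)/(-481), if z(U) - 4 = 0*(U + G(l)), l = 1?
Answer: 10688/13949 ≈ 0.76622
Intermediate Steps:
z(U) = 4 (z(U) = 4 + 0*(U - 4) = 4 + 0*(-4 + U) = 4 + 0 = 4)
292/377 + z(-5)/(-481) = 292/377 + 4/(-481) = 292*(1/377) + 4*(-1/481) = 292/377 - 4/481 = 10688/13949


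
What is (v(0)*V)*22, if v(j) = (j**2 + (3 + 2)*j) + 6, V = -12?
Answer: -1584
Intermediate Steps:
v(j) = 6 + j**2 + 5*j (v(j) = (j**2 + 5*j) + 6 = 6 + j**2 + 5*j)
(v(0)*V)*22 = ((6 + 0**2 + 5*0)*(-12))*22 = ((6 + 0 + 0)*(-12))*22 = (6*(-12))*22 = -72*22 = -1584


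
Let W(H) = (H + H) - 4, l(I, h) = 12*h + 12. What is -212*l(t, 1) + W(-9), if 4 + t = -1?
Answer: -5110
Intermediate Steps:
t = -5 (t = -4 - 1 = -5)
l(I, h) = 12 + 12*h
W(H) = -4 + 2*H (W(H) = 2*H - 4 = -4 + 2*H)
-212*l(t, 1) + W(-9) = -212*(12 + 12*1) + (-4 + 2*(-9)) = -212*(12 + 12) + (-4 - 18) = -212*24 - 22 = -5088 - 22 = -5110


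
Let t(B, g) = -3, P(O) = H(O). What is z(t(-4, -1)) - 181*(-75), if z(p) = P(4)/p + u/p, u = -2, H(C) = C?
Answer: 40723/3 ≈ 13574.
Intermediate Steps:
P(O) = O
z(p) = 2/p (z(p) = 4/p - 2/p = 2/p)
z(t(-4, -1)) - 181*(-75) = 2/(-3) - 181*(-75) = 2*(-⅓) + 13575 = -⅔ + 13575 = 40723/3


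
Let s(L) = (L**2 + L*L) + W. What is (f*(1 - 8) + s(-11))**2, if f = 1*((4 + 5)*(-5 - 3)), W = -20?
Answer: 527076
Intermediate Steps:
s(L) = -20 + 2*L**2 (s(L) = (L**2 + L*L) - 20 = (L**2 + L**2) - 20 = 2*L**2 - 20 = -20 + 2*L**2)
f = -72 (f = 1*(9*(-8)) = 1*(-72) = -72)
(f*(1 - 8) + s(-11))**2 = (-72*(1 - 8) + (-20 + 2*(-11)**2))**2 = (-72*(-7) + (-20 + 2*121))**2 = (504 + (-20 + 242))**2 = (504 + 222)**2 = 726**2 = 527076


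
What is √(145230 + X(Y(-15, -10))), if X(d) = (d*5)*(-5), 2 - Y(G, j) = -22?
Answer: 3*√16070 ≈ 380.30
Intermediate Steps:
Y(G, j) = 24 (Y(G, j) = 2 - 1*(-22) = 2 + 22 = 24)
X(d) = -25*d (X(d) = (5*d)*(-5) = -25*d)
√(145230 + X(Y(-15, -10))) = √(145230 - 25*24) = √(145230 - 600) = √144630 = 3*√16070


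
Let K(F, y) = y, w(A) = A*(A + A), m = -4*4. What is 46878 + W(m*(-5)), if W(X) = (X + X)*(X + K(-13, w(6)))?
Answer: 71198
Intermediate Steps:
m = -16
w(A) = 2*A² (w(A) = A*(2*A) = 2*A²)
W(X) = 2*X*(72 + X) (W(X) = (X + X)*(X + 2*6²) = (2*X)*(X + 2*36) = (2*X)*(X + 72) = (2*X)*(72 + X) = 2*X*(72 + X))
46878 + W(m*(-5)) = 46878 + 2*(-16*(-5))*(72 - 16*(-5)) = 46878 + 2*80*(72 + 80) = 46878 + 2*80*152 = 46878 + 24320 = 71198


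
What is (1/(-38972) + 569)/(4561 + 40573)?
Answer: 22175067/1758962248 ≈ 0.012607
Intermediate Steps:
(1/(-38972) + 569)/(4561 + 40573) = (-1/38972 + 569)/45134 = (22175067/38972)*(1/45134) = 22175067/1758962248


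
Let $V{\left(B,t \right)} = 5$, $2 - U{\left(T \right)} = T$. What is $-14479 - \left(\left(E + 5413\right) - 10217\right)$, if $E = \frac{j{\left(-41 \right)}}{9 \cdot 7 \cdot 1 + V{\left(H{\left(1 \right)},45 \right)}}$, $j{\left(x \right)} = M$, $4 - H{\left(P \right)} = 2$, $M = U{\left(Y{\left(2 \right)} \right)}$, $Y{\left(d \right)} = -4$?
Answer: $- \frac{328953}{34} \approx -9675.1$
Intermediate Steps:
$U{\left(T \right)} = 2 - T$
$M = 6$ ($M = 2 - -4 = 2 + 4 = 6$)
$H{\left(P \right)} = 2$ ($H{\left(P \right)} = 4 - 2 = 2$)
$j{\left(x \right)} = 6$
$E = \frac{3}{34}$ ($E = \frac{6}{9 \cdot 7 \cdot 1 + 5} = \frac{6}{63 \cdot 1 + 5} = \frac{6}{63 + 5} = \frac{6}{68} = 6 \cdot \frac{1}{68} = \frac{3}{34} \approx 0.088235$)
$-14479 - \left(\left(E + 5413\right) - 10217\right) = -14479 - \left(\left(\frac{3}{34} + 5413\right) - 10217\right) = -14479 - \left(\frac{184045}{34} - 10217\right) = -14479 - - \frac{163333}{34} = -14479 + \frac{163333}{34} = - \frac{328953}{34}$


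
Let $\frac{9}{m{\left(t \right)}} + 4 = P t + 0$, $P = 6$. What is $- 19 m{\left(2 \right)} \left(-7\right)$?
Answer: $\frac{1197}{8} \approx 149.63$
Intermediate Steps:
$m{\left(t \right)} = \frac{9}{-4 + 6 t}$ ($m{\left(t \right)} = \frac{9}{-4 + \left(6 t + 0\right)} = \frac{9}{-4 + 6 t}$)
$- 19 m{\left(2 \right)} \left(-7\right) = - 19 \frac{9}{2 \left(-2 + 3 \cdot 2\right)} \left(-7\right) = - 19 \frac{9}{2 \left(-2 + 6\right)} \left(-7\right) = - 19 \frac{9}{2 \cdot 4} \left(-7\right) = - 19 \cdot \frac{9}{2} \cdot \frac{1}{4} \left(-7\right) = \left(-19\right) \frac{9}{8} \left(-7\right) = \left(- \frac{171}{8}\right) \left(-7\right) = \frac{1197}{8}$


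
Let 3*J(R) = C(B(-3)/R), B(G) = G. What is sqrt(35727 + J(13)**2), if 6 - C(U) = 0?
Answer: sqrt(35731) ≈ 189.03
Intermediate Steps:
C(U) = 6 (C(U) = 6 - 1*0 = 6 + 0 = 6)
J(R) = 2 (J(R) = (1/3)*6 = 2)
sqrt(35727 + J(13)**2) = sqrt(35727 + 2**2) = sqrt(35727 + 4) = sqrt(35731)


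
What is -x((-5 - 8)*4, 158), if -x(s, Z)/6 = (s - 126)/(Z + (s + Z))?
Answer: -89/22 ≈ -4.0455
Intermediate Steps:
x(s, Z) = -6*(-126 + s)/(s + 2*Z) (x(s, Z) = -6*(s - 126)/(Z + (s + Z)) = -6*(-126 + s)/(Z + (Z + s)) = -6*(-126 + s)/(s + 2*Z))
-x((-5 - 8)*4, 158) = -6*(126 - (-5 - 8)*4)/((-5 - 8)*4 + 2*158) = -6*(126 - (-13)*4)/(-13*4 + 316) = -6*(126 - 1*(-52))/(-52 + 316) = -6*(126 + 52)/264 = -6*178/264 = -1*89/22 = -89/22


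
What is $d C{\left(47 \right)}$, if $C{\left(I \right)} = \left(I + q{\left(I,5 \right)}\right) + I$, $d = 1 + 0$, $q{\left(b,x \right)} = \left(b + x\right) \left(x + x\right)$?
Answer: $614$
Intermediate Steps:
$q{\left(b,x \right)} = 2 x \left(b + x\right)$ ($q{\left(b,x \right)} = \left(b + x\right) 2 x = 2 x \left(b + x\right)$)
$d = 1$
$C{\left(I \right)} = 50 + 12 I$ ($C{\left(I \right)} = \left(I + 2 \cdot 5 \left(I + 5\right)\right) + I = \left(I + 2 \cdot 5 \left(5 + I\right)\right) + I = \left(I + \left(50 + 10 I\right)\right) + I = \left(50 + 11 I\right) + I = 50 + 12 I$)
$d C{\left(47 \right)} = 1 \left(50 + 12 \cdot 47\right) = 1 \left(50 + 564\right) = 1 \cdot 614 = 614$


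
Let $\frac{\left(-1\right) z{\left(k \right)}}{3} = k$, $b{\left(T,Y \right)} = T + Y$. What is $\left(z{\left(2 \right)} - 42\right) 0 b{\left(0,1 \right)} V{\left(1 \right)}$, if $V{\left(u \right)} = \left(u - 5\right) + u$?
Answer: $0$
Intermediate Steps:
$z{\left(k \right)} = - 3 k$
$V{\left(u \right)} = -5 + 2 u$ ($V{\left(u \right)} = \left(-5 + u\right) + u = -5 + 2 u$)
$\left(z{\left(2 \right)} - 42\right) 0 b{\left(0,1 \right)} V{\left(1 \right)} = \left(\left(-3\right) 2 - 42\right) 0 \left(0 + 1\right) \left(-5 + 2 \cdot 1\right) = \left(-6 - 42\right) 0 \cdot 1 \left(-5 + 2\right) = - 48 \cdot 0 \left(-3\right) = \left(-48\right) 0 = 0$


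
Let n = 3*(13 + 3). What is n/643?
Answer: 48/643 ≈ 0.074650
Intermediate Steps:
n = 48 (n = 3*16 = 48)
n/643 = 48/643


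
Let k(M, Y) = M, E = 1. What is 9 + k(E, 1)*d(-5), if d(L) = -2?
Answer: 7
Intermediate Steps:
9 + k(E, 1)*d(-5) = 9 + 1*(-2) = 9 - 2 = 7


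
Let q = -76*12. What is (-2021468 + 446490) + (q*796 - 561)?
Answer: -2301491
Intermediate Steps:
q = -912
(-2021468 + 446490) + (q*796 - 561) = (-2021468 + 446490) + (-912*796 - 561) = -1574978 + (-725952 - 561) = -1574978 - 726513 = -2301491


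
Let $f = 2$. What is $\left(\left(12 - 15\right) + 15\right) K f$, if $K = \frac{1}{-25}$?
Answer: $- \frac{24}{25} \approx -0.96$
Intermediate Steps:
$K = - \frac{1}{25} \approx -0.04$
$\left(\left(12 - 15\right) + 15\right) K f = \left(\left(12 - 15\right) + 15\right) \left(- \frac{1}{25}\right) 2 = \left(-3 + 15\right) \left(- \frac{1}{25}\right) 2 = 12 \left(- \frac{1}{25}\right) 2 = \left(- \frac{12}{25}\right) 2 = - \frac{24}{25}$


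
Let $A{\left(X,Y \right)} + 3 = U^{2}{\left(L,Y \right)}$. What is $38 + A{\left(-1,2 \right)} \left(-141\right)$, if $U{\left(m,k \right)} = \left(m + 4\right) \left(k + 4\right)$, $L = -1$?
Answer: $-45223$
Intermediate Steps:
$U{\left(m,k \right)} = \left(4 + k\right) \left(4 + m\right)$ ($U{\left(m,k \right)} = \left(4 + m\right) \left(4 + k\right) = \left(4 + k\right) \left(4 + m\right)$)
$A{\left(X,Y \right)} = -3 + \left(12 + 3 Y\right)^{2}$ ($A{\left(X,Y \right)} = -3 + \left(16 + 4 Y + 4 \left(-1\right) + Y \left(-1\right)\right)^{2} = -3 + \left(16 + 4 Y - 4 - Y\right)^{2} = -3 + \left(12 + 3 Y\right)^{2}$)
$38 + A{\left(-1,2 \right)} \left(-141\right) = 38 + \left(-3 + 9 \left(4 + 2\right)^{2}\right) \left(-141\right) = 38 + \left(-3 + 9 \cdot 6^{2}\right) \left(-141\right) = 38 + \left(-3 + 9 \cdot 36\right) \left(-141\right) = 38 + \left(-3 + 324\right) \left(-141\right) = 38 + 321 \left(-141\right) = 38 - 45261 = -45223$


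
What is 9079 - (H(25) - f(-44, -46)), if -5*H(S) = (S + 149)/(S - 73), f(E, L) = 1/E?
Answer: 3994431/440 ≈ 9078.3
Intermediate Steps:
H(S) = -(149 + S)/(5*(-73 + S)) (H(S) = -(S + 149)/(5*(S - 73)) = -(149 + S)/(5*(-73 + S)))
9079 - (H(25) - f(-44, -46)) = 9079 - ((-149 - 1*25)/(5*(-73 + 25)) - 1/(-44)) = 9079 - ((1/5)*(-149 - 25)/(-48) - 1*(-1/44)) = 9079 - ((1/5)*(-1/48)*(-174) + 1/44) = 9079 - (29/40 + 1/44) = 9079 - 1*329/440 = 9079 - 329/440 = 3994431/440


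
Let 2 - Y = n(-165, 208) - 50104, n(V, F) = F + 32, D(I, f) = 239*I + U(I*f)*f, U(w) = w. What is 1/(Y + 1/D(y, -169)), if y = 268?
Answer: 7718400/384885734401 ≈ 2.0054e-5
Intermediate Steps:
D(I, f) = 239*I + I*f**2 (D(I, f) = 239*I + (I*f)*f = 239*I + I*f**2)
n(V, F) = 32 + F
Y = 49866 (Y = 2 - ((32 + 208) - 50104) = 2 - (240 - 50104) = 2 - 1*(-49864) = 2 + 49864 = 49866)
1/(Y + 1/D(y, -169)) = 1/(49866 + 1/(268*(239 + (-169)**2))) = 1/(49866 + 1/(268*(239 + 28561))) = 1/(49866 + 1/(268*28800)) = 1/(49866 + 1/7718400) = 1/(384885734401/7718400) = 7718400/384885734401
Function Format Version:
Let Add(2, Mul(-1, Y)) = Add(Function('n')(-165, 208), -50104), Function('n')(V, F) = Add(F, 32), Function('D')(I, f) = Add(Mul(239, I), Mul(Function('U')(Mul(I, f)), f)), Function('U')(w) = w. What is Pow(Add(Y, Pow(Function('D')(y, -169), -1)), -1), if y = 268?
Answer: Rational(7718400, 384885734401) ≈ 2.0054e-5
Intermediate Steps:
Function('D')(I, f) = Add(Mul(239, I), Mul(I, Pow(f, 2))) (Function('D')(I, f) = Add(Mul(239, I), Mul(Mul(I, f), f)) = Add(Mul(239, I), Mul(I, Pow(f, 2))))
Function('n')(V, F) = Add(32, F)
Y = 49866 (Y = Add(2, Mul(-1, Add(Add(32, 208), -50104))) = Add(2, Mul(-1, Add(240, -50104))) = Add(2, Mul(-1, -49864)) = Add(2, 49864) = 49866)
Pow(Add(Y, Pow(Function('D')(y, -169), -1)), -1) = Pow(Add(49866, Pow(Mul(268, Add(239, Pow(-169, 2))), -1)), -1) = Pow(Add(49866, Pow(Mul(268, Add(239, 28561)), -1)), -1) = Pow(Add(49866, Pow(Mul(268, 28800), -1)), -1) = Pow(Add(49866, Pow(7718400, -1)), -1) = Pow(Add(49866, Rational(1, 7718400)), -1) = Pow(Rational(384885734401, 7718400), -1) = Rational(7718400, 384885734401)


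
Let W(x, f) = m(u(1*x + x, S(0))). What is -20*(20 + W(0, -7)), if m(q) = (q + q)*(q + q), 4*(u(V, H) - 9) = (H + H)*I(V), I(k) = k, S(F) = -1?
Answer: -6880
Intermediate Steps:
u(V, H) = 9 + H*V/2 (u(V, H) = 9 + ((H + H)*V)/4 = 9 + ((2*H)*V)/4 = 9 + (2*H*V)/4 = 9 + H*V/2)
m(q) = 4*q**2 (m(q) = (2*q)*(2*q) = 4*q**2)
W(x, f) = 4*(9 - x)**2 (W(x, f) = 4*(9 + (1/2)*(-1)*(1*x + x))**2 = 4*(9 + (1/2)*(-1)*(x + x))**2 = 4*(9 + (1/2)*(-1)*(2*x))**2 = 4*(9 - x)**2)
-20*(20 + W(0, -7)) = -20*(20 + 4*(-9 + 0)**2) = -20*(20 + 4*(-9)**2) = -20*(20 + 4*81) = -20*(20 + 324) = -20*344 = -6880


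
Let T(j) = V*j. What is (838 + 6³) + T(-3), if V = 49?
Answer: 907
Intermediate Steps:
T(j) = 49*j
(838 + 6³) + T(-3) = (838 + 6³) + 49*(-3) = (838 + 216) - 147 = 1054 - 147 = 907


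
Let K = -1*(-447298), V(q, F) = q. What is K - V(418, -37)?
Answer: 446880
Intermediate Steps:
K = 447298
K - V(418, -37) = 447298 - 1*418 = 447298 - 418 = 446880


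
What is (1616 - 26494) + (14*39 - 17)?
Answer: -24349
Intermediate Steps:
(1616 - 26494) + (14*39 - 17) = -24878 + (546 - 17) = -24878 + 529 = -24349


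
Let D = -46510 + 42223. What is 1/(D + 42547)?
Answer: 1/38260 ≈ 2.6137e-5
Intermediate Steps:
D = -4287
1/(D + 42547) = 1/(-4287 + 42547) = 1/38260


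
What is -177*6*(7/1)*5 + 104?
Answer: -37066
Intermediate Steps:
-177*6*(7/1)*5 + 104 = -177*6*(7*1)*5 + 104 = -177*6*7*5 + 104 = -7434*5 + 104 = -177*210 + 104 = -37170 + 104 = -37066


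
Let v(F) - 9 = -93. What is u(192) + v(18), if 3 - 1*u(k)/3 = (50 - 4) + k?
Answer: -789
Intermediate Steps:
v(F) = -84 (v(F) = 9 - 93 = -84)
u(k) = -129 - 3*k (u(k) = 9 - 3*((50 - 4) + k) = 9 - 3*(46 + k) = 9 + (-138 - 3*k) = -129 - 3*k)
u(192) + v(18) = (-129 - 3*192) - 84 = (-129 - 576) - 84 = -705 - 84 = -789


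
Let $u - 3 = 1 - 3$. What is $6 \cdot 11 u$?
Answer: $66$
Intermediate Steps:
$u = 1$ ($u = 3 + \left(1 - 3\right) = 3 - 2 = 1$)
$6 \cdot 11 u = 6 \cdot 11 \cdot 1 = 66 \cdot 1 = 66$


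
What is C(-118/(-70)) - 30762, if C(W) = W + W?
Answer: -1076552/35 ≈ -30759.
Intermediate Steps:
C(W) = 2*W
C(-118/(-70)) - 30762 = 2*(-118/(-70)) - 30762 = 2*(-118*(-1/70)) - 30762 = 2*(59/35) - 30762 = 118/35 - 30762 = -1076552/35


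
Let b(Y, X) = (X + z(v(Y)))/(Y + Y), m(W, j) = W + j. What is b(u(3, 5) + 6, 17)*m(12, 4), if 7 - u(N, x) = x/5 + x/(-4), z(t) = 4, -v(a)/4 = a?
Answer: 672/53 ≈ 12.679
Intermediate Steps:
v(a) = -4*a
u(N, x) = 7 + x/20 (u(N, x) = 7 - (x/5 + x/(-4)) = 7 - (x*(1/5) + x*(-1/4)) = 7 - (x/5 - x/4) = 7 - (-1)*x/20 = 7 + x/20)
b(Y, X) = (4 + X)/(2*Y) (b(Y, X) = (X + 4)/(Y + Y) = (4 + X)/((2*Y)) = (4 + X)*(1/(2*Y)) = (4 + X)/(2*Y))
b(u(3, 5) + 6, 17)*m(12, 4) = ((4 + 17)/(2*((7 + (1/20)*5) + 6)))*(12 + 4) = ((1/2)*21/((7 + 1/4) + 6))*16 = ((1/2)*21/(29/4 + 6))*16 = ((1/2)*21/(53/4))*16 = ((1/2)*(4/53)*21)*16 = (42/53)*16 = 672/53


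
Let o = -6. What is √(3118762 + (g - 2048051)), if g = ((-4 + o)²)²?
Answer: 3*√120079 ≈ 1039.6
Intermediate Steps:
g = 10000 (g = ((-4 - 6)²)² = ((-10)²)² = 100² = 10000)
√(3118762 + (g - 2048051)) = √(3118762 + (10000 - 2048051)) = √(3118762 - 2038051) = √1080711 = 3*√120079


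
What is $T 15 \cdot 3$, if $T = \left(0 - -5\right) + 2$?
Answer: $315$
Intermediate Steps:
$T = 7$ ($T = \left(0 + 5\right) + 2 = 5 + 2 = 7$)
$T 15 \cdot 3 = 7 \cdot 15 \cdot 3 = 105 \cdot 3 = 315$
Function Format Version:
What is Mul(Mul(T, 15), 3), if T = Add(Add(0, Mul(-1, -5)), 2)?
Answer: 315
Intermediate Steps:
T = 7 (T = Add(Add(0, 5), 2) = Add(5, 2) = 7)
Mul(Mul(T, 15), 3) = Mul(Mul(7, 15), 3) = Mul(105, 3) = 315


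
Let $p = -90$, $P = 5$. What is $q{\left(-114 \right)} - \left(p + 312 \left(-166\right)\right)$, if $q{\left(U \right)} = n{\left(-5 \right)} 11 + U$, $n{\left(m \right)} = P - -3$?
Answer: $51856$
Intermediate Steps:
$n{\left(m \right)} = 8$ ($n{\left(m \right)} = 5 - -3 = 5 + 3 = 8$)
$q{\left(U \right)} = 88 + U$ ($q{\left(U \right)} = 8 \cdot 11 + U = 88 + U$)
$q{\left(-114 \right)} - \left(p + 312 \left(-166\right)\right) = \left(88 - 114\right) - \left(-90 + 312 \left(-166\right)\right) = -26 - \left(-90 - 51792\right) = -26 - -51882 = -26 + 51882 = 51856$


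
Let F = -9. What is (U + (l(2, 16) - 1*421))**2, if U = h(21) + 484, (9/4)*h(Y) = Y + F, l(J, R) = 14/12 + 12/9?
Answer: 180625/36 ≈ 5017.4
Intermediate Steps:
l(J, R) = 5/2 (l(J, R) = 14*(1/12) + 12*(1/9) = 7/6 + 4/3 = 5/2)
h(Y) = -4 + 4*Y/9 (h(Y) = 4*(Y - 9)/9 = 4*(-9 + Y)/9 = -4 + 4*Y/9)
U = 1468/3 (U = (-4 + (4/9)*21) + 484 = (-4 + 28/3) + 484 = 16/3 + 484 = 1468/3 ≈ 489.33)
(U + (l(2, 16) - 1*421))**2 = (1468/3 + (5/2 - 1*421))**2 = (1468/3 + (5/2 - 421))**2 = (1468/3 - 837/2)**2 = (425/6)**2 = 180625/36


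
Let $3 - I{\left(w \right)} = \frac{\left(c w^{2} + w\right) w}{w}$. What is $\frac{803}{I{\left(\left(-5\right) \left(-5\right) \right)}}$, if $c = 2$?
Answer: $- \frac{803}{1272} \approx -0.63129$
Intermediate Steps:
$I{\left(w \right)} = 3 - w - 2 w^{2}$ ($I{\left(w \right)} = 3 - \frac{\left(2 w^{2} + w\right) w}{w} = 3 - \frac{\left(w + 2 w^{2}\right) w}{w} = 3 - \frac{w \left(w + 2 w^{2}\right)}{w} = 3 - \left(w + 2 w^{2}\right) = 3 - w - 2 w^{2}$)
$\frac{803}{I{\left(\left(-5\right) \left(-5\right) \right)}} = \frac{803}{3 - \left(-5\right) \left(-5\right) - 2 \left(\left(-5\right) \left(-5\right)\right)^{2}} = \frac{803}{3 - 25 - 2 \cdot 25^{2}} = \frac{803}{3 - 25 - 1250} = \frac{803}{-1272} = 803 \left(- \frac{1}{1272}\right) = - \frac{803}{1272}$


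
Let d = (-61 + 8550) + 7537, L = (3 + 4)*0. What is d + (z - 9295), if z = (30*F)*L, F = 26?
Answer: 6731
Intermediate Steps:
L = 0 (L = 7*0 = 0)
z = 0 (z = (30*26)*0 = 780*0 = 0)
d = 16026 (d = 8489 + 7537 = 16026)
d + (z - 9295) = 16026 + (0 - 9295) = 16026 - 9295 = 6731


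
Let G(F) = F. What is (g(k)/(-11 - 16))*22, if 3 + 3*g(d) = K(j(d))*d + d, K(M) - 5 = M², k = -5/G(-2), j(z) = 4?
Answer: -1144/81 ≈ -14.123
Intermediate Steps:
k = 5/2 (k = -5/(-2) = -5*(-½) = 5/2 ≈ 2.5000)
K(M) = 5 + M²
g(d) = -1 + 22*d/3 (g(d) = -1 + ((5 + 4²)*d + d)/3 = -1 + ((5 + 16)*d + d)/3 = -1 + (21*d + d)/3 = -1 + (22*d)/3 = -1 + 22*d/3)
(g(k)/(-11 - 16))*22 = ((-1 + (22/3)*(5/2))/(-11 - 16))*22 = ((-1 + 55/3)/(-27))*22 = ((52/3)*(-1/27))*22 = -52/81*22 = -1144/81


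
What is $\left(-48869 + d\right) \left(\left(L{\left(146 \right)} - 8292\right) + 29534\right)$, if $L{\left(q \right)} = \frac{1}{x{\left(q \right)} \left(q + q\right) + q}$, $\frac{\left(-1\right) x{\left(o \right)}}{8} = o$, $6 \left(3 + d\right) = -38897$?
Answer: $- \frac{801716253475417}{681820} \approx -1.1758 \cdot 10^{9}$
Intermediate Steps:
$d = - \frac{38915}{6}$ ($d = -3 + \frac{1}{6} \left(-38897\right) = -3 - \frac{38897}{6} = - \frac{38915}{6} \approx -6485.8$)
$x{\left(o \right)} = - 8 o$
$L{\left(q \right)} = \frac{1}{q - 16 q^{2}}$ ($L{\left(q \right)} = \frac{1}{- 8 q \left(q + q\right) + q} = \frac{1}{- 8 q 2 q + q} = \frac{1}{- 16 q^{2} + q} = \frac{1}{q - 16 q^{2}}$)
$\left(-48869 + d\right) \left(\left(L{\left(146 \right)} - 8292\right) + 29534\right) = \left(-48869 - \frac{38915}{6}\right) \left(\left(\frac{1}{146 \left(1 - 2336\right)} - 8292\right) + 29534\right) = - \frac{332129 \left(\left(\frac{1}{146 \left(1 - 2336\right)} - 8292\right) + 29534\right)}{6} = - \frac{332129 \left(\left(\frac{1}{146 \left(-2335\right)} - 8292\right) + 29534\right)}{6} = - \frac{332129 \left(\left(\frac{1}{146} \left(- \frac{1}{2335}\right) - 8292\right) + 29534\right)}{6} = - \frac{332129 \left(\left(- \frac{1}{340910} - 8292\right) + 29534\right)}{6} = - \frac{332129 \left(- \frac{2826825721}{340910} + 29534\right)}{6} = \left(- \frac{332129}{6}\right) \frac{7241610219}{340910} = - \frac{801716253475417}{681820}$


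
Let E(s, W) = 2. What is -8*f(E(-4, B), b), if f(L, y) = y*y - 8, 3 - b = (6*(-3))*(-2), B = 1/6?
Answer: -8648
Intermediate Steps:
B = ⅙ ≈ 0.16667
b = -33 (b = 3 - 6*(-3)*(-2) = 3 - (-18)*(-2) = 3 - 1*36 = 3 - 36 = -33)
f(L, y) = -8 + y² (f(L, y) = y² - 8 = -8 + y²)
-8*f(E(-4, B), b) = -8*(-8 + (-33)²) = -8*(-8 + 1089) = -8*1081 = -8648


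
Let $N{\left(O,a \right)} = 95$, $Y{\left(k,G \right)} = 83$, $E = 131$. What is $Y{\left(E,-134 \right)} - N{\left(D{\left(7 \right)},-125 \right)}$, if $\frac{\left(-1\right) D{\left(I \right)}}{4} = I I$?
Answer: $-12$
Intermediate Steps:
$D{\left(I \right)} = - 4 I^{2}$ ($D{\left(I \right)} = - 4 I I = - 4 I^{2}$)
$Y{\left(E,-134 \right)} - N{\left(D{\left(7 \right)},-125 \right)} = 83 - 95 = -12$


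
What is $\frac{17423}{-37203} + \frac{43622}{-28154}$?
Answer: $- \frac{1056698204}{523706631} \approx -2.0177$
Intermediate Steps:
$\frac{17423}{-37203} + \frac{43622}{-28154} = 17423 \left(- \frac{1}{37203}\right) + 43622 \left(- \frac{1}{28154}\right) = - \frac{17423}{37203} - \frac{21811}{14077} = - \frac{1056698204}{523706631}$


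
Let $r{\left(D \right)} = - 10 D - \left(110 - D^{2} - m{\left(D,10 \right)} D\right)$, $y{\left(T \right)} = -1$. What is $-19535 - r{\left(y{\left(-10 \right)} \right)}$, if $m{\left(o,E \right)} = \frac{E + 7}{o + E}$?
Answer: $- \frac{174907}{9} \approx -19434.0$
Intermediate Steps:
$m{\left(o,E \right)} = \frac{7 + E}{E + o}$
$r{\left(D \right)} = -110 + D^{2} - 10 D + \frac{17 D}{10 + D}$ ($r{\left(D \right)} = - 10 D - \left(110 - D^{2} - \frac{7 + 10}{10 + D} D\right) = - 10 D - \left(110 - D^{2} - \frac{1}{10 + D} 17 D\right) = - 10 D - \left(110 - D^{2} - \frac{17}{10 + D} D\right) = - 10 D - \left(110 - D^{2} - \frac{17 D}{10 + D}\right) = - 10 D + \left(-110 + D^{2} + \frac{17 D}{10 + D}\right) = -110 + D^{2} - 10 D + \frac{17 D}{10 + D}$)
$-19535 - r{\left(y{\left(-10 \right)} \right)} = -19535 - \frac{-1100 + \left(-1\right)^{3} - -193}{10 - 1} = -19535 - \frac{-1100 - 1 + 193}{9} = -19535 - \frac{1}{9} \left(-908\right) = -19535 - - \frac{908}{9} = -19535 + \frac{908}{9} = - \frac{174907}{9}$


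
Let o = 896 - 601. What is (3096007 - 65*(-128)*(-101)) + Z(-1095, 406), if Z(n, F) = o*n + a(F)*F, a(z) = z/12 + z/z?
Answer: 5840413/3 ≈ 1.9468e+6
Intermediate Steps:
a(z) = 1 + z/12 (a(z) = z*(1/12) + 1 = z/12 + 1 = 1 + z/12)
o = 295
Z(n, F) = 295*n + F*(1 + F/12) (Z(n, F) = 295*n + (1 + F/12)*F = 295*n + F*(1 + F/12))
(3096007 - 65*(-128)*(-101)) + Z(-1095, 406) = (3096007 - 65*(-128)*(-101)) + (295*(-1095) + (1/12)*406*(12 + 406)) = (3096007 + 8320*(-101)) + (-323025 + (1/12)*406*418) = (3096007 - 840320) + (-323025 + 42427/3) = 2255687 - 926648/3 = 5840413/3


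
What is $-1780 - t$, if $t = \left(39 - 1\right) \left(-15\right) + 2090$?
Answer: $-3300$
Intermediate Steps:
$t = 1520$ ($t = 38 \left(-15\right) + 2090 = -570 + 2090 = 1520$)
$-1780 - t = -1780 - 1520 = -3300$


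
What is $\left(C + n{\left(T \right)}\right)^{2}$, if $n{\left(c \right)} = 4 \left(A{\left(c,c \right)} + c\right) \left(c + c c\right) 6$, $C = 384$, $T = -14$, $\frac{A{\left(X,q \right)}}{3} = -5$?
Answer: $15948658944$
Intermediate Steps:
$A{\left(X,q \right)} = -15$ ($A{\left(X,q \right)} = 3 \left(-5\right) = -15$)
$n{\left(c \right)} = 24 \left(-15 + c\right) \left(c + c^{2}\right)$ ($n{\left(c \right)} = 4 \left(-15 + c\right) \left(c + c c\right) 6 = 4 \left(-15 + c\right) \left(c + c^{2}\right) 6 = 24 \left(-15 + c\right) \left(c + c^{2}\right)$)
$\left(C + n{\left(T \right)}\right)^{2} = \left(384 + 24 \left(-14\right) \left(-15 + \left(-14\right)^{2} - -196\right)\right)^{2} = \left(384 + 24 \left(-14\right) \left(-15 + 196 + 196\right)\right)^{2} = \left(384 + 24 \left(-14\right) 377\right)^{2} = \left(384 - 126672\right)^{2} = \left(-126288\right)^{2} = 15948658944$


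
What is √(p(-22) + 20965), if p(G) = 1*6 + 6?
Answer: √20977 ≈ 144.83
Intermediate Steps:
p(G) = 12 (p(G) = 6 + 6 = 12)
√(p(-22) + 20965) = √(12 + 20965) = √20977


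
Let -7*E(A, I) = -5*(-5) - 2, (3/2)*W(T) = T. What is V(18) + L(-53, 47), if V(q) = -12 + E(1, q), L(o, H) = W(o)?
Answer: -1063/21 ≈ -50.619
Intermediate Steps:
W(T) = 2*T/3
L(o, H) = 2*o/3
E(A, I) = -23/7 (E(A, I) = -(-5*(-5) - 2)/7 = -(25 - 2)/7 = -⅐*23 = -23/7)
V(q) = -107/7 (V(q) = -12 - 23/7 = -107/7)
V(18) + L(-53, 47) = -107/7 + (⅔)*(-53) = -107/7 - 106/3 = -1063/21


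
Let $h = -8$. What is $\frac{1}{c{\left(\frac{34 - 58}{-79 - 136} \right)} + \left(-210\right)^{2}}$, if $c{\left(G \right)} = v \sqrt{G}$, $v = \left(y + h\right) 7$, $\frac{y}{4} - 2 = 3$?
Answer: $\frac{5375}{237037404} - \frac{\sqrt{1290}}{2488892742} \approx 2.2661 \cdot 10^{-5}$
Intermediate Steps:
$y = 20$ ($y = 8 + 4 \cdot 3 = 8 + 12 = 20$)
$v = 84$ ($v = \left(20 - 8\right) 7 = 12 \cdot 7 = 84$)
$c{\left(G \right)} = 84 \sqrt{G}$
$\frac{1}{c{\left(\frac{34 - 58}{-79 - 136} \right)} + \left(-210\right)^{2}} = \frac{1}{84 \sqrt{\frac{34 - 58}{-79 - 136}} + \left(-210\right)^{2}} = \frac{1}{84 \sqrt{- \frac{24}{-215}} + 44100} = \frac{1}{84 \sqrt{\left(-24\right) \left(- \frac{1}{215}\right)} + 44100} = \frac{1}{84 \sqrt{\frac{24}{215}} + 44100} = \frac{1}{84 \frac{2 \sqrt{1290}}{215} + 44100} = \frac{1}{\frac{168 \sqrt{1290}}{215} + 44100} = \frac{1}{44100 + \frac{168 \sqrt{1290}}{215}}$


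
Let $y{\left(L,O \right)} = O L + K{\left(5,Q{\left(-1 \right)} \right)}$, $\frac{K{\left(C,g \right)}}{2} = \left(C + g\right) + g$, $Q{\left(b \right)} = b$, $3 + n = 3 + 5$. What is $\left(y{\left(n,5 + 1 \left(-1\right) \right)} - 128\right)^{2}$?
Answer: $10404$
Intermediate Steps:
$n = 5$ ($n = -3 + \left(3 + 5\right) = -3 + 8 = 5$)
$K{\left(C,g \right)} = 2 C + 4 g$ ($K{\left(C,g \right)} = 2 \left(\left(C + g\right) + g\right) = 2 \left(C + 2 g\right) = 2 C + 4 g$)
$y{\left(L,O \right)} = 6 + L O$ ($y{\left(L,O \right)} = O L + \left(2 \cdot 5 + 4 \left(-1\right)\right) = L O + \left(10 - 4\right) = L O + 6 = 6 + L O$)
$\left(y{\left(n,5 + 1 \left(-1\right) \right)} - 128\right)^{2} = \left(\left(6 + 5 \left(5 + 1 \left(-1\right)\right)\right) - 128\right)^{2} = \left(\left(6 + 5 \left(5 - 1\right)\right) - 128\right)^{2} = \left(\left(6 + 5 \cdot 4\right) - 128\right)^{2} = \left(\left(6 + 20\right) - 128\right)^{2} = \left(26 - 128\right)^{2} = \left(-102\right)^{2} = 10404$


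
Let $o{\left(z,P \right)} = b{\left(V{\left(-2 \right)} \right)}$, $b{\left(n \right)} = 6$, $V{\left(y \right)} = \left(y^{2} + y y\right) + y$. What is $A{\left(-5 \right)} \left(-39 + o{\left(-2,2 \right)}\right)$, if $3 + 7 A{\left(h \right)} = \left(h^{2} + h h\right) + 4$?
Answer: $- \frac{1683}{7} \approx -240.43$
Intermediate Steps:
$V{\left(y \right)} = y + 2 y^{2}$ ($V{\left(y \right)} = \left(y^{2} + y^{2}\right) + y = 2 y^{2} + y = y + 2 y^{2}$)
$o{\left(z,P \right)} = 6$
$A{\left(h \right)} = \frac{1}{7} + \frac{2 h^{2}}{7}$ ($A{\left(h \right)} = - \frac{3}{7} + \frac{\left(h^{2} + h h\right) + 4}{7} = - \frac{3}{7} + \frac{\left(h^{2} + h^{2}\right) + 4}{7} = - \frac{3}{7} + \frac{2 h^{2} + 4}{7} = - \frac{3}{7} + \frac{4 + 2 h^{2}}{7} = - \frac{3}{7} + \left(\frac{4}{7} + \frac{2 h^{2}}{7}\right) = \frac{1}{7} + \frac{2 h^{2}}{7}$)
$A{\left(-5 \right)} \left(-39 + o{\left(-2,2 \right)}\right) = \left(\frac{1}{7} + \frac{2 \left(-5\right)^{2}}{7}\right) \left(-39 + 6\right) = \left(\frac{1}{7} + \frac{2}{7} \cdot 25\right) \left(-33\right) = \left(\frac{1}{7} + \frac{50}{7}\right) \left(-33\right) = \frac{51}{7} \left(-33\right) = - \frac{1683}{7}$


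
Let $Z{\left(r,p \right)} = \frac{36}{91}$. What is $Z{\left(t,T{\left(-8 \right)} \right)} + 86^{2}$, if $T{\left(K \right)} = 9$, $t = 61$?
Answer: $\frac{673072}{91} \approx 7396.4$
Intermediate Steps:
$Z{\left(r,p \right)} = \frac{36}{91}$ ($Z{\left(r,p \right)} = 36 \cdot \frac{1}{91} = \frac{36}{91}$)
$Z{\left(t,T{\left(-8 \right)} \right)} + 86^{2} = \frac{36}{91} + 86^{2} = \frac{36}{91} + 7396 = \frac{673072}{91}$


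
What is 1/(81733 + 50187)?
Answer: 1/131920 ≈ 7.5804e-6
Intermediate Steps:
1/(81733 + 50187) = 1/131920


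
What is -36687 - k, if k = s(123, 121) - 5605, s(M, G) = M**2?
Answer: -46211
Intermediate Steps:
k = 9524 (k = 123**2 - 5605 = 15129 - 5605 = 9524)
-36687 - k = -36687 - 1*9524 = -36687 - 9524 = -46211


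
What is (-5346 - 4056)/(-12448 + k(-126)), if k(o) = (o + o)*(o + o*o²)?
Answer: -4701/252057028 ≈ -1.8651e-5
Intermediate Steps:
k(o) = 2*o*(o + o³) (k(o) = (2*o)*(o + o³) = 2*o*(o + o³))
(-5346 - 4056)/(-12448 + k(-126)) = (-5346 - 4056)/(-12448 + 2*(-126)²*(1 + (-126)²)) = -9402/(-12448 + 2*15876*(1 + 15876)) = -9402/(-12448 + 2*15876*15877) = -9402/(-12448 + 504126504) = -9402/504114056 = -9402*1/504114056 = -4701/252057028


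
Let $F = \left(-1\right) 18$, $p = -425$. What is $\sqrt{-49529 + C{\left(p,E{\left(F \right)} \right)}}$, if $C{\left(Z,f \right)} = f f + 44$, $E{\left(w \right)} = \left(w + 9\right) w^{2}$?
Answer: $\sqrt{8453571} \approx 2907.5$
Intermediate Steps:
$F = -18$
$E{\left(w \right)} = w^{2} \left(9 + w\right)$ ($E{\left(w \right)} = \left(9 + w\right) w^{2} = w^{2} \left(9 + w\right)$)
$C{\left(Z,f \right)} = 44 + f^{2}$ ($C{\left(Z,f \right)} = f^{2} + 44 = 44 + f^{2}$)
$\sqrt{-49529 + C{\left(p,E{\left(F \right)} \right)}} = \sqrt{-49529 + \left(44 + \left(\left(-18\right)^{2} \left(9 - 18\right)\right)^{2}\right)} = \sqrt{-49529 + \left(44 + \left(324 \left(-9\right)\right)^{2}\right)} = \sqrt{-49529 + \left(44 + \left(-2916\right)^{2}\right)} = \sqrt{-49529 + \left(44 + 8503056\right)} = \sqrt{-49529 + 8503100} = \sqrt{8453571}$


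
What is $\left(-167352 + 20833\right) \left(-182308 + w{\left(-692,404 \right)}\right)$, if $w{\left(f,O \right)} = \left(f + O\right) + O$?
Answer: $26694589648$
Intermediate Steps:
$w{\left(f,O \right)} = f + 2 O$ ($w{\left(f,O \right)} = \left(O + f\right) + O = f + 2 O$)
$\left(-167352 + 20833\right) \left(-182308 + w{\left(-692,404 \right)}\right) = \left(-167352 + 20833\right) \left(-182308 + \left(-692 + 2 \cdot 404\right)\right) = - 146519 \left(-182308 + \left(-692 + 808\right)\right) = - 146519 \left(-182308 + 116\right) = \left(-146519\right) \left(-182192\right) = 26694589648$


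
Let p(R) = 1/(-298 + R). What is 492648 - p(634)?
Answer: 165529727/336 ≈ 4.9265e+5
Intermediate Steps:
492648 - p(634) = 492648 - 1/(-298 + 634) = 492648 - 1/336 = 165529727/336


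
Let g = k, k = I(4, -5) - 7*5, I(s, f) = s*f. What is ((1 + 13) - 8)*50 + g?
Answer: 245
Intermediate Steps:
I(s, f) = f*s
k = -55 (k = -5*4 - 7*5 = -20 - 1*35 = -20 - 35 = -55)
g = -55
((1 + 13) - 8)*50 + g = ((1 + 13) - 8)*50 - 55 = (14 - 8)*50 - 55 = 6*50 - 55 = 300 - 55 = 245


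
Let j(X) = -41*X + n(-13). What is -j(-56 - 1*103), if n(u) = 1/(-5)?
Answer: -32594/5 ≈ -6518.8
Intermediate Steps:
n(u) = -⅕
j(X) = -⅕ - 41*X (j(X) = -41*X - ⅕ = -⅕ - 41*X)
-j(-56 - 1*103) = -(-⅕ - 41*(-56 - 1*103)) = -(-⅕ - 41*(-56 - 103)) = -(-⅕ - 41*(-159)) = -(-⅕ + 6519) = -1*32594/5 = -32594/5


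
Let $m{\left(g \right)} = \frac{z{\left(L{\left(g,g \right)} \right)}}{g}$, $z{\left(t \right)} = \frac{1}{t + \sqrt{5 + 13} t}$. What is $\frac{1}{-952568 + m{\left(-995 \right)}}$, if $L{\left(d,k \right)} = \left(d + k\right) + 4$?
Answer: $- \frac{63233840462202730470}{60234532941401412899394719} - \frac{5928210 \sqrt{2}}{60234532941401412899394719} \approx -1.0498 \cdot 10^{-6}$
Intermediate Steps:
$L{\left(d,k \right)} = 4 + d + k$
$z{\left(t \right)} = \frac{1}{t + 3 t \sqrt{2}}$ ($z{\left(t \right)} = \frac{1}{t + \sqrt{18} t} = \frac{1}{t + 3 \sqrt{2} t} = \frac{1}{t + 3 t \sqrt{2}}$)
$m{\left(g \right)} = \frac{1}{g \left(1 + 3 \sqrt{2}\right) \left(4 + 2 g\right)}$ ($m{\left(g \right)} = \frac{\frac{1}{4 + g + g} \frac{1}{1 + 3 \sqrt{2}}}{g} = \frac{\frac{1}{4 + 2 g} \frac{1}{1 + 3 \sqrt{2}}}{g} = \frac{\frac{1}{1 + 3 \sqrt{2}} \frac{1}{4 + 2 g}}{g} = \frac{1}{g \left(1 + 3 \sqrt{2}\right) \left(4 + 2 g\right)}$)
$\frac{1}{-952568 + m{\left(-995 \right)}} = \frac{1}{-952568 + \frac{1}{2 \left(-995\right) \left(1 + 3 \sqrt{2}\right) \left(2 - 995\right)}} = \frac{1}{-952568 + \frac{1}{2} \left(- \frac{1}{995}\right) \frac{1}{1 + 3 \sqrt{2}} \frac{1}{-993}} = \frac{1}{-952568 + \frac{1}{2} \left(- \frac{1}{995}\right) \frac{1}{1 + 3 \sqrt{2}} \left(- \frac{1}{993}\right)} = \frac{1}{-952568 + \frac{1}{1976070 \left(1 + 3 \sqrt{2}\right)}}$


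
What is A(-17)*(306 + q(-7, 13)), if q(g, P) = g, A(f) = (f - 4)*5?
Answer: -31395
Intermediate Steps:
A(f) = -20 + 5*f (A(f) = (-4 + f)*5 = -20 + 5*f)
A(-17)*(306 + q(-7, 13)) = (-20 + 5*(-17))*(306 - 7) = (-20 - 85)*299 = -105*299 = -31395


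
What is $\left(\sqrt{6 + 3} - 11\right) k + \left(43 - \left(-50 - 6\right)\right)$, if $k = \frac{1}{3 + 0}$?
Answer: $\frac{289}{3} \approx 96.333$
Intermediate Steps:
$k = \frac{1}{3} \approx 0.33333$
$\left(\sqrt{6 + 3} - 11\right) k + \left(43 - \left(-50 - 6\right)\right) = \left(\sqrt{6 + 3} - 11\right) \frac{1}{3} + \left(43 - \left(-50 - 6\right)\right) = \left(\sqrt{9} - 11\right) \frac{1}{3} + \left(43 - -56\right) = \left(3 - 11\right) \frac{1}{3} + \left(43 + 56\right) = \left(-8\right) \frac{1}{3} + 99 = - \frac{8}{3} + 99 = \frac{289}{3}$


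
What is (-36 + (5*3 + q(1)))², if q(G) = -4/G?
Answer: 625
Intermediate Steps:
(-36 + (5*3 + q(1)))² = (-36 + (5*3 - 4/1))² = (-36 + (15 - 4*1))² = (-36 + (15 - 4))² = (-36 + 11)² = (-25)² = 625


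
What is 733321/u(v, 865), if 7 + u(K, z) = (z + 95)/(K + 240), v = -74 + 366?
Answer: -97531693/691 ≈ -1.4115e+5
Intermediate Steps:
v = 292
u(K, z) = -7 + (95 + z)/(240 + K) (u(K, z) = -7 + (z + 95)/(K + 240) = -7 + (95 + z)/(240 + K))
733321/u(v, 865) = 733321/(((-1585 + 865 - 7*292)/(240 + 292))) = 733321/(((-1585 + 865 - 2044)/532)) = 733321/(((1/532)*(-2764))) = 733321/(-691/133) = 733321*(-133/691) = -97531693/691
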